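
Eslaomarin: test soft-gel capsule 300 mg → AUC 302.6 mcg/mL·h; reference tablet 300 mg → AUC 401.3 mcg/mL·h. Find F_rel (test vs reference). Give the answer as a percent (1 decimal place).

F_rel = 75.4%

F_rel = (AUC_test/D_test) / (AUC_ref/D_ref)
      = (302.6/300) / (401.3/300)
      = 1.00867 / 1.33767 = 0.7540 = 75.40%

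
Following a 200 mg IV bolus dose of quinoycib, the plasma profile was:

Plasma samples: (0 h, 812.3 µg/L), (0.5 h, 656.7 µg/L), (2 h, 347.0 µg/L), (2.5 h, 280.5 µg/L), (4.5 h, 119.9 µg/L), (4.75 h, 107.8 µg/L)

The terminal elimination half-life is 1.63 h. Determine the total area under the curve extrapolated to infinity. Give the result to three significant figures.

Trapezoidal AUC_0→4.75:
  [0→0.5]: (812.3+656.7)/2 × 0.5 = 367.25
  [0.5→2]: (656.7+347.0)/2 × 1.5 = 752.775
  [2→2.5]: (347.0+280.5)/2 × 0.5 = 156.875
  [2.5→4.5]: (280.5+119.9)/2 × 2 = 400.4
  [4.5→4.75]: (119.9+107.8)/2 × 0.25 = 28.4625
  Sum = 1705.7625 µg/L·h
k_e = ln2 / t½ = 0.693147 / 1.63 = 0.4252 h^-1
Extrapolated tail: C_last / k_e = 107.8 / 0.4252 = 253.528
AUC_0→∞ = 1705.7625 + 253.528 = 1959.2905 µg/L·h

AUC = 1960 µg/L·h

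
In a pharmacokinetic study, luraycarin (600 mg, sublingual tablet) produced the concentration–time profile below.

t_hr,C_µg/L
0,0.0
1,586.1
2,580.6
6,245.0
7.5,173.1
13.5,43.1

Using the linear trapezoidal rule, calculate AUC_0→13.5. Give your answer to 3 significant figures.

AUC = 3490 µg/L·hr

Trapezoidal AUC_0→13.5:
  [0→1]: (0.0+586.1)/2 × 1 = 293.05
  [1→2]: (586.1+580.6)/2 × 1 = 583.35
  [2→6]: (580.6+245.0)/2 × 4 = 1651.2
  [6→7.5]: (245.0+173.1)/2 × 1.5 = 313.575
  [7.5→13.5]: (173.1+43.1)/2 × 6 = 648.6
  Sum = 3489.775 µg/L·hr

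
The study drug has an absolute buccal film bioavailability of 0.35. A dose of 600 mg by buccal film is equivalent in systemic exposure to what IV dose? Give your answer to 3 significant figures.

Systemic exposure from an extravascular dose = F × D_ev, so the equivalent IV dose is F × D_ev.
D_iv = F × D_ev = 0.35 × 600 = 210 mg

D_iv = 210 mg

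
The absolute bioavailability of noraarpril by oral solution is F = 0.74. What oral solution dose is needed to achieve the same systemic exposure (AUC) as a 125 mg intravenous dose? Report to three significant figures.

D_oral = 169 mg

For equal systemic exposure: F × D_ev = D_iv
D_ev = D_iv / F = 125 / 0.74 = 168.919 mg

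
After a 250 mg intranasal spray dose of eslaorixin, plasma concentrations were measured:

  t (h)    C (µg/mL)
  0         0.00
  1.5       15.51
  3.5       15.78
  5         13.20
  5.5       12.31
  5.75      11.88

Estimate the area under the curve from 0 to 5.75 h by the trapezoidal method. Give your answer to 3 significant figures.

Trapezoidal AUC_0→5.75:
  [0→1.5]: (0.00+15.51)/2 × 1.5 = 11.6325
  [1.5→3.5]: (15.51+15.78)/2 × 2 = 31.29
  [3.5→5]: (15.78+13.20)/2 × 1.5 = 21.735
  [5→5.5]: (13.20+12.31)/2 × 0.5 = 6.3775
  [5.5→5.75]: (12.31+11.88)/2 × 0.25 = 3.02375
  Sum = 74.05875 µg/mL·h

AUC = 74.1 µg/mL·h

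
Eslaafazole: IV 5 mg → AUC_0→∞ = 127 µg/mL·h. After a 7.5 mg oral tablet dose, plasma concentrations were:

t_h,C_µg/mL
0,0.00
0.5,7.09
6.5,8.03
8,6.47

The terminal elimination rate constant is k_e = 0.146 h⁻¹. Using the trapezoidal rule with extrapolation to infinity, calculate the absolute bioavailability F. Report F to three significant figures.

F = 0.537

Trapezoidal AUC_0→8 (oral tablet):
  [0→0.5]: (0.00+7.09)/2 × 0.5 = 1.7725
  [0.5→6.5]: (7.09+8.03)/2 × 6 = 45.36
  [6.5→8]: (8.03+6.47)/2 × 1.5 = 10.875
  Sum = 58.0075 µg/mL·h
Tail: C_last/k_e = 6.47/0.146 = 44.315
AUC_0→∞ (oral tablet) = 58.0075 + 44.315 = 102.3225 µg/mL·h
F = (AUC_ev/D_ev)/(AUC_iv/D_iv) = (102.3225/7.5)/(127/5) = 13.643/25.4 = 0.5371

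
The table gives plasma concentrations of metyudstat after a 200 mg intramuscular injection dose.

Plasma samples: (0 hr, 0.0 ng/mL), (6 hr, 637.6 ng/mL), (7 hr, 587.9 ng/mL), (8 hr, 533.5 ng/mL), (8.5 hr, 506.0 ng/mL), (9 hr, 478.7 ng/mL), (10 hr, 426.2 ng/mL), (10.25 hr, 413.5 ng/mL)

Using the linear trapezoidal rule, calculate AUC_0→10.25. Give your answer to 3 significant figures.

AUC = 4150 ng/mL·hr

Trapezoidal AUC_0→10.25:
  [0→6]: (0.0+637.6)/2 × 6 = 1912.8
  [6→7]: (637.6+587.9)/2 × 1 = 612.75
  [7→8]: (587.9+533.5)/2 × 1 = 560.7
  [8→8.5]: (533.5+506.0)/2 × 0.5 = 259.875
  [8.5→9]: (506.0+478.7)/2 × 0.5 = 246.175
  [9→10]: (478.7+426.2)/2 × 1 = 452.45
  [10→10.25]: (426.2+413.5)/2 × 0.25 = 104.9625
  Sum = 4149.7125 ng/mL·hr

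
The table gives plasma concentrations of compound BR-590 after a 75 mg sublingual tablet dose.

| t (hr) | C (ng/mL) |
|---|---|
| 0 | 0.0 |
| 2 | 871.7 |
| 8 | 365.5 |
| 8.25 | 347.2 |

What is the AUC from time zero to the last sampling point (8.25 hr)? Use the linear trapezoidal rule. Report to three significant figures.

Trapezoidal AUC_0→8.25:
  [0→2]: (0.0+871.7)/2 × 2 = 871.7
  [2→8]: (871.7+365.5)/2 × 6 = 3711.6
  [8→8.25]: (365.5+347.2)/2 × 0.25 = 89.0875
  Sum = 4672.3875 ng/mL·hr

AUC = 4670 ng/mL·hr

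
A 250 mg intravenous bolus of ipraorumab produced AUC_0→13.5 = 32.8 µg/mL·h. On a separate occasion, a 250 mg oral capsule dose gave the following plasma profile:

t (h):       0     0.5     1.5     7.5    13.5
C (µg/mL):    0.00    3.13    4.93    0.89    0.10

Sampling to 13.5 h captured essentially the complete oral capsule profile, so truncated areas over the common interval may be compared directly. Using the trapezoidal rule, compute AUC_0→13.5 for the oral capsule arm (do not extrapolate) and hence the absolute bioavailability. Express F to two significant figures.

Trapezoidal AUC_0→13.5 (oral capsule):
  [0→0.5]: (0.00+3.13)/2 × 0.5 = 0.7825
  [0.5→1.5]: (3.13+4.93)/2 × 1 = 4.03
  [1.5→7.5]: (4.93+0.89)/2 × 6 = 17.46
  [7.5→13.5]: (0.89+0.10)/2 × 6 = 2.97
  Sum = 25.2425 µg/mL·h
F = (AUC_ev/D_ev)/(AUC_iv/D_iv) = (25.2425/250)/(32.8/250) = 0.10097/0.1312 = 0.7696

F = 0.77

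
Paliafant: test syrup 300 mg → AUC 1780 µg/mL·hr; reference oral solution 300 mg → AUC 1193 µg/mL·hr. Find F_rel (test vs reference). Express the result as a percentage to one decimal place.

F_rel = 149.2%

F_rel = (AUC_test/D_test) / (AUC_ref/D_ref)
      = (1780/300) / (1193/300)
      = 5.93333 / 3.97667 = 1.4920 = 149.20%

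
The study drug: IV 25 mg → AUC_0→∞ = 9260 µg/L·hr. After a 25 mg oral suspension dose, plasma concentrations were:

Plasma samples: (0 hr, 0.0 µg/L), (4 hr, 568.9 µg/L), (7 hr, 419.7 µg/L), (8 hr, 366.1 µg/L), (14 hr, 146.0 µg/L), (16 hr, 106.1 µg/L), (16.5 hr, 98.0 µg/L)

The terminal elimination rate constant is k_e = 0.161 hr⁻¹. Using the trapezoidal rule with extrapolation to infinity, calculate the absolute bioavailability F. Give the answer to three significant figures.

Trapezoidal AUC_0→16.5 (oral suspension):
  [0→4]: (0.0+568.9)/2 × 4 = 1137.8
  [4→7]: (568.9+419.7)/2 × 3 = 1482.9
  [7→8]: (419.7+366.1)/2 × 1 = 392.9
  [8→14]: (366.1+146.0)/2 × 6 = 1536.3
  [14→16]: (146.0+106.1)/2 × 2 = 252.1
  [16→16.5]: (106.1+98.0)/2 × 0.5 = 51.025
  Sum = 4853.025 µg/L·hr
Tail: C_last/k_e = 98.0/0.161 = 608.696
AUC_0→∞ (oral suspension) = 4853.025 + 608.696 = 5461.721 µg/L·hr
F = (AUC_ev/D_ev)/(AUC_iv/D_iv) = (5461.721/25)/(9260/25) = 218.46884/370.4 = 0.5898

F = 0.590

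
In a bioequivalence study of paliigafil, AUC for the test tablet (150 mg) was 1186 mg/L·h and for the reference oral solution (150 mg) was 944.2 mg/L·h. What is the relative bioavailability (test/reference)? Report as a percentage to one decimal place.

F_rel = 125.6%

F_rel = (AUC_test/D_test) / (AUC_ref/D_ref)
      = (1186/150) / (944.2/150)
      = 7.90667 / 6.29467 = 1.2561 = 125.61%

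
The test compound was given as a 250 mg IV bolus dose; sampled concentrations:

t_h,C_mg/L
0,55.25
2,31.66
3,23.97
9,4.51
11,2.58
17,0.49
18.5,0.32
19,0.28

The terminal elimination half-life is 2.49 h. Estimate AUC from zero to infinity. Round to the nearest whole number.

Trapezoidal AUC_0→19:
  [0→2]: (55.25+31.66)/2 × 2 = 86.91
  [2→3]: (31.66+23.97)/2 × 1 = 27.815
  [3→9]: (23.97+4.51)/2 × 6 = 85.44
  [9→11]: (4.51+2.58)/2 × 2 = 7.09
  [11→17]: (2.58+0.49)/2 × 6 = 9.21
  [17→18.5]: (0.49+0.32)/2 × 1.5 = 0.6075
  [18.5→19]: (0.32+0.28)/2 × 0.5 = 0.15
  Sum = 217.2225 mg/L·h
k_e = ln2 / t½ = 0.693147 / 2.49 = 0.2784 h^-1
Extrapolated tail: C_last / k_e = 0.28 / 0.2784 = 1.006
AUC_0→∞ = 217.2225 + 1.006 = 218.2285 mg/L·h

AUC = 218 mg/L·h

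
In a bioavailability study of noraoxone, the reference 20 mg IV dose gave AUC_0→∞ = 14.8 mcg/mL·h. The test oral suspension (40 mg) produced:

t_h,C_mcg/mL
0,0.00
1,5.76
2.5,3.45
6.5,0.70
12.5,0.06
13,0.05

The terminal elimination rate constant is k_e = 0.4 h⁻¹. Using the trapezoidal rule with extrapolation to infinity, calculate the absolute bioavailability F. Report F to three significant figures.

Trapezoidal AUC_0→13 (oral suspension):
  [0→1]: (0.00+5.76)/2 × 1 = 2.88
  [1→2.5]: (5.76+3.45)/2 × 1.5 = 6.9075
  [2.5→6.5]: (3.45+0.70)/2 × 4 = 8.3
  [6.5→12.5]: (0.70+0.06)/2 × 6 = 2.28
  [12.5→13]: (0.06+0.05)/2 × 0.5 = 0.0275
  Sum = 20.395 mcg/mL·h
Tail: C_last/k_e = 0.05/0.4 = 0.125
AUC_0→∞ (oral suspension) = 20.395 + 0.125 = 20.52 mcg/mL·h
F = (AUC_ev/D_ev)/(AUC_iv/D_iv) = (20.52/40)/(14.8/20) = 0.513/0.74 = 0.6932

F = 0.693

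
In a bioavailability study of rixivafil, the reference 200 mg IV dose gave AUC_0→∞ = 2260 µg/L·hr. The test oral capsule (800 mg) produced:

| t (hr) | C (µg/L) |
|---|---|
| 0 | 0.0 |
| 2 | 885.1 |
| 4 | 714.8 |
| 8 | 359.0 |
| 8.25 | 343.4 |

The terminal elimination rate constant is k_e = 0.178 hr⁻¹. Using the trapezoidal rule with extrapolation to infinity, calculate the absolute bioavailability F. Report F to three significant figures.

F = 0.736

Trapezoidal AUC_0→8.25 (oral capsule):
  [0→2]: (0.0+885.1)/2 × 2 = 885.1
  [2→4]: (885.1+714.8)/2 × 2 = 1599.9
  [4→8]: (714.8+359.0)/2 × 4 = 2147.6
  [8→8.25]: (359.0+343.4)/2 × 0.25 = 87.8
  Sum = 4720.4 µg/L·hr
Tail: C_last/k_e = 343.4/0.178 = 1929.213
AUC_0→∞ (oral capsule) = 4720.4 + 1929.213 = 6649.613 µg/L·hr
F = (AUC_ev/D_ev)/(AUC_iv/D_iv) = (6649.613/800)/(2260/200) = 8.31202/11.3 = 0.7356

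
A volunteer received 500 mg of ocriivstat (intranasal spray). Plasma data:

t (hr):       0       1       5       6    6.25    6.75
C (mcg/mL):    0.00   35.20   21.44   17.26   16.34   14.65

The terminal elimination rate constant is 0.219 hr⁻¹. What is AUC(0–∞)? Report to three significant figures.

AUC = 229 mcg/mL·hr

Trapezoidal AUC_0→6.75:
  [0→1]: (0.00+35.20)/2 × 1 = 17.6
  [1→5]: (35.20+21.44)/2 × 4 = 113.28
  [5→6]: (21.44+17.26)/2 × 1 = 19.35
  [6→6.25]: (17.26+16.34)/2 × 0.25 = 4.2
  [6.25→6.75]: (16.34+14.65)/2 × 0.5 = 7.7475
  Sum = 162.1775 mcg/mL·hr
Extrapolated tail: C_last / k_e = 14.65 / 0.219 = 66.895
AUC_0→∞ = 162.1775 + 66.895 = 229.0725 mcg/mL·hr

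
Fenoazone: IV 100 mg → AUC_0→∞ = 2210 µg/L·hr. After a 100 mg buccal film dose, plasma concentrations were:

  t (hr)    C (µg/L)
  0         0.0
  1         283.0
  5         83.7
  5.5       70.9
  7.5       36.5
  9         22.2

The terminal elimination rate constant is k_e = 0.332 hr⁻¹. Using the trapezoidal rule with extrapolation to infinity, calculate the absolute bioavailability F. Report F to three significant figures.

F = 0.512

Trapezoidal AUC_0→9 (buccal film):
  [0→1]: (0.0+283.0)/2 × 1 = 141.5
  [1→5]: (283.0+83.7)/2 × 4 = 733.4
  [5→5.5]: (83.7+70.9)/2 × 0.5 = 38.65
  [5.5→7.5]: (70.9+36.5)/2 × 2 = 107.4
  [7.5→9]: (36.5+22.2)/2 × 1.5 = 44.025
  Sum = 1064.975 µg/L·hr
Tail: C_last/k_e = 22.2/0.332 = 66.867
AUC_0→∞ (buccal film) = 1064.975 + 66.867 = 1131.842 µg/L·hr
F = (AUC_ev/D_ev)/(AUC_iv/D_iv) = (1131.842/100)/(2210/100) = 11.31842/22.1 = 0.5121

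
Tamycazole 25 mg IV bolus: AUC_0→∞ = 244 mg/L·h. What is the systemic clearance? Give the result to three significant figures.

CL = 0.102 L/h

CL = Dose_iv / AUC_0→∞
   = 25 / 244 = 0.102459 L/h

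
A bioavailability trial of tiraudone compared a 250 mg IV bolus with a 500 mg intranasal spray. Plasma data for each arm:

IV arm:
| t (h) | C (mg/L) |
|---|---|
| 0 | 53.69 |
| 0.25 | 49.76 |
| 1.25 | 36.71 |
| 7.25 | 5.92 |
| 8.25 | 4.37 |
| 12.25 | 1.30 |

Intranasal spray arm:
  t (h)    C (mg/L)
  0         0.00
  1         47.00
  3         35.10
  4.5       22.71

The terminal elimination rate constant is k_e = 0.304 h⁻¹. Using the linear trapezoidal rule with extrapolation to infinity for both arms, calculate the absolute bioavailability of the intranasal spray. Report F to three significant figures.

F = 0.546

Trapezoidal AUC_0→12.25 (IV):
  [0→0.25]: (53.69+49.76)/2 × 0.25 = 12.93125
  [0.25→1.25]: (49.76+36.71)/2 × 1 = 43.235
  [1.25→7.25]: (36.71+5.92)/2 × 6 = 127.89
  [7.25→8.25]: (5.92+4.37)/2 × 1 = 5.145
  [8.25→12.25]: (4.37+1.30)/2 × 4 = 11.34
  Sum = 200.54125 mg/L·h
IV tail: 1.30/0.304 = 4.276; AUC_iv,0→∞ = 200.54125 + 4.276 = 204.81725 mg/L·h
Trapezoidal AUC_0→4.5 (intranasal spray):
  [0→1]: (0.00+47.00)/2 × 1 = 23.5
  [1→3]: (47.00+35.10)/2 × 2 = 82.1
  [3→4.5]: (35.10+22.71)/2 × 1.5 = 43.3575
  Sum = 148.9575 mg/L·h
intranasal spray tail: 22.71/0.304 = 74.704; AUC_ev,0→∞ = 148.9575 + 74.704 = 223.6615 mg/L·h
F = (AUC_ev/D_ev)/(AUC_iv/D_iv) = (223.6615/500)/(204.81725/250) = 0.447323/0.819269 = 0.5460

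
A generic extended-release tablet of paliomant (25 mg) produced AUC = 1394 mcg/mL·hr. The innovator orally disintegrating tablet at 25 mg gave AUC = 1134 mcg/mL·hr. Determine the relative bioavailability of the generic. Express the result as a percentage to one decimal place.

F_rel = (AUC_test/D_test) / (AUC_ref/D_ref)
      = (1394/25) / (1134/25)
      = 55.76 / 45.36 = 1.2293 = 122.93%

F_rel = 122.9%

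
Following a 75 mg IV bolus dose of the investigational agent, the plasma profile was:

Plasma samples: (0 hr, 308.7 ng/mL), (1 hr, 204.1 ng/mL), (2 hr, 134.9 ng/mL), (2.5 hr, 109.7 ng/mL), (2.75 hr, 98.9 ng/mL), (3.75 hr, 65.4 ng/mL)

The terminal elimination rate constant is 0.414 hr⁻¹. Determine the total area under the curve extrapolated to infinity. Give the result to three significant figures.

AUC = 753 ng/mL·hr

Trapezoidal AUC_0→3.75:
  [0→1]: (308.7+204.1)/2 × 1 = 256.4
  [1→2]: (204.1+134.9)/2 × 1 = 169.5
  [2→2.5]: (134.9+109.7)/2 × 0.5 = 61.15
  [2.5→2.75]: (109.7+98.9)/2 × 0.25 = 26.075
  [2.75→3.75]: (98.9+65.4)/2 × 1 = 82.15
  Sum = 595.275 ng/mL·hr
Extrapolated tail: C_last / k_e = 65.4 / 0.414 = 157.971
AUC_0→∞ = 595.275 + 157.971 = 753.246 ng/mL·hr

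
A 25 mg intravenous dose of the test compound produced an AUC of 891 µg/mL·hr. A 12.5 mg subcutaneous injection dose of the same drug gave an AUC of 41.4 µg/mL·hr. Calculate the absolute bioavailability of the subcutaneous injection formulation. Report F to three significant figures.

F = (AUC_ev / D_ev) / (AUC_iv / D_iv)
  = (41.4/12.5) / (891/25)
  = 3.312 / 35.64 = 0.0929

F = 0.0929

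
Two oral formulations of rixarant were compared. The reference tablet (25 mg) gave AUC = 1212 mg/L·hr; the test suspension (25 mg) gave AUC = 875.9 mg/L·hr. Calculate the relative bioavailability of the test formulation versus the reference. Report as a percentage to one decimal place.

F_rel = 72.3%

F_rel = (AUC_test/D_test) / (AUC_ref/D_ref)
      = (875.9/25) / (1212/25)
      = 35.036 / 48.48 = 0.7227 = 72.27%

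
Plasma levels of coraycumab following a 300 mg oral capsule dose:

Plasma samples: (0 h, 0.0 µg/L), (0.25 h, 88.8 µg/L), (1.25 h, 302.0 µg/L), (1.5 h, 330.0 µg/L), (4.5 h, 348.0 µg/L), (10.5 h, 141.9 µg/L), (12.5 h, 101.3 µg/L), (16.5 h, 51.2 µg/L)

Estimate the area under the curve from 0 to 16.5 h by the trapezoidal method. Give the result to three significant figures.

Trapezoidal AUC_0→16.5:
  [0→0.25]: (0.0+88.8)/2 × 0.25 = 11.1
  [0.25→1.25]: (88.8+302.0)/2 × 1 = 195.4
  [1.25→1.5]: (302.0+330.0)/2 × 0.25 = 79.0
  [1.5→4.5]: (330.0+348.0)/2 × 3 = 1017.0
  [4.5→10.5]: (348.0+141.9)/2 × 6 = 1469.7
  [10.5→12.5]: (141.9+101.3)/2 × 2 = 243.2
  [12.5→16.5]: (101.3+51.2)/2 × 4 = 305.0
  Sum = 3320.4 µg/L·h

AUC = 3320 µg/L·h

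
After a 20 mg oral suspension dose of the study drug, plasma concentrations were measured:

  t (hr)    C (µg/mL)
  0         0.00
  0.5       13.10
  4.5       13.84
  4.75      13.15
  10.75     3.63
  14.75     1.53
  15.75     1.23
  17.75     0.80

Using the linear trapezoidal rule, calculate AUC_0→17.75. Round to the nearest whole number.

Trapezoidal AUC_0→17.75:
  [0→0.5]: (0.00+13.10)/2 × 0.5 = 3.275
  [0.5→4.5]: (13.10+13.84)/2 × 4 = 53.88
  [4.5→4.75]: (13.84+13.15)/2 × 0.25 = 3.37375
  [4.75→10.75]: (13.15+3.63)/2 × 6 = 50.34
  [10.75→14.75]: (3.63+1.53)/2 × 4 = 10.32
  [14.75→15.75]: (1.53+1.23)/2 × 1 = 1.38
  [15.75→17.75]: (1.23+0.80)/2 × 2 = 2.03
  Sum = 124.59875 µg/mL·hr

AUC = 125 µg/mL·hr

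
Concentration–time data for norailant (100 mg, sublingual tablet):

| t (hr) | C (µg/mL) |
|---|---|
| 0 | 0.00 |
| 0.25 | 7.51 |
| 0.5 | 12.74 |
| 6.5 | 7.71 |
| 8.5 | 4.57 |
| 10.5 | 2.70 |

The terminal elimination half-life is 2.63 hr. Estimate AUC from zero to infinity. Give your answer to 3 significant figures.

Trapezoidal AUC_0→10.5:
  [0→0.25]: (0.00+7.51)/2 × 0.25 = 0.93875
  [0.25→0.5]: (7.51+12.74)/2 × 0.25 = 2.53125
  [0.5→6.5]: (12.74+7.71)/2 × 6 = 61.35
  [6.5→8.5]: (7.71+4.57)/2 × 2 = 12.28
  [8.5→10.5]: (4.57+2.70)/2 × 2 = 7.27
  Sum = 84.37 µg/mL·hr
k_e = ln2 / t½ = 0.693147 / 2.63 = 0.2636 hr^-1
Extrapolated tail: C_last / k_e = 2.70 / 0.2636 = 10.243
AUC_0→∞ = 84.37 + 10.243 = 94.613 µg/mL·hr

AUC = 94.6 µg/mL·hr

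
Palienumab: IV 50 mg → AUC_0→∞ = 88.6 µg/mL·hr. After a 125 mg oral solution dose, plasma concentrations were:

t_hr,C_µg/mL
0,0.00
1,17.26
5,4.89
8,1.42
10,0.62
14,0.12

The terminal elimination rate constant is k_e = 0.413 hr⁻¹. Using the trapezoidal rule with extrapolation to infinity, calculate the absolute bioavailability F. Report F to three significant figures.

Trapezoidal AUC_0→14 (oral solution):
  [0→1]: (0.00+17.26)/2 × 1 = 8.63
  [1→5]: (17.26+4.89)/2 × 4 = 44.3
  [5→8]: (4.89+1.42)/2 × 3 = 9.465
  [8→10]: (1.42+0.62)/2 × 2 = 2.04
  [10→14]: (0.62+0.12)/2 × 4 = 1.48
  Sum = 65.915 µg/mL·hr
Tail: C_last/k_e = 0.12/0.413 = 0.291
AUC_0→∞ (oral solution) = 65.915 + 0.291 = 66.206 µg/mL·hr
F = (AUC_ev/D_ev)/(AUC_iv/D_iv) = (66.206/125)/(88.6/50) = 0.529648/1.772 = 0.2989

F = 0.299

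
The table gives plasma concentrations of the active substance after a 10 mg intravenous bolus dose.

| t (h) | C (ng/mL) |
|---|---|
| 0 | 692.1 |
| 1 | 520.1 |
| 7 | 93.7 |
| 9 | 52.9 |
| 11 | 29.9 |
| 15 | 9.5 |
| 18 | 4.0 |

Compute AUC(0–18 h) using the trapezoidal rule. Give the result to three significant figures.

AUC = 2780 ng/mL·h

Trapezoidal AUC_0→18:
  [0→1]: (692.1+520.1)/2 × 1 = 606.1
  [1→7]: (520.1+93.7)/2 × 6 = 1841.4
  [7→9]: (93.7+52.9)/2 × 2 = 146.6
  [9→11]: (52.9+29.9)/2 × 2 = 82.8
  [11→15]: (29.9+9.5)/2 × 4 = 78.8
  [15→18]: (9.5+4.0)/2 × 3 = 20.25
  Sum = 2775.95 ng/mL·h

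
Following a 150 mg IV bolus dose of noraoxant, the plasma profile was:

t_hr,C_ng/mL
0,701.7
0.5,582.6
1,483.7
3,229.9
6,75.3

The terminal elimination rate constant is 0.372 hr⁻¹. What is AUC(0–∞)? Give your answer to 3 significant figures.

Trapezoidal AUC_0→6:
  [0→0.5]: (701.7+582.6)/2 × 0.5 = 321.075
  [0.5→1]: (582.6+483.7)/2 × 0.5 = 266.575
  [1→3]: (483.7+229.9)/2 × 2 = 713.6
  [3→6]: (229.9+75.3)/2 × 3 = 457.8
  Sum = 1759.05 ng/mL·hr
Extrapolated tail: C_last / k_e = 75.3 / 0.372 = 202.419
AUC_0→∞ = 1759.05 + 202.419 = 1961.469 ng/mL·hr

AUC = 1960 ng/mL·hr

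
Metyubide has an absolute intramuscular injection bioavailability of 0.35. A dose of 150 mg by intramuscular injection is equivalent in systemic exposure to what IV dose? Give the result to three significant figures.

D_iv = 52.5 mg

Systemic exposure from an extravascular dose = F × D_ev, so the equivalent IV dose is F × D_ev.
D_iv = F × D_ev = 0.35 × 150 = 52.5 mg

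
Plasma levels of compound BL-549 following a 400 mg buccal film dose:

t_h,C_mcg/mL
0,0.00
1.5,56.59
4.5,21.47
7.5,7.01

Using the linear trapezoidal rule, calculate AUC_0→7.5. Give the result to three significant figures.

AUC = 202 mcg/mL·h

Trapezoidal AUC_0→7.5:
  [0→1.5]: (0.00+56.59)/2 × 1.5 = 42.4425
  [1.5→4.5]: (56.59+21.47)/2 × 3 = 117.09
  [4.5→7.5]: (21.47+7.01)/2 × 3 = 42.72
  Sum = 202.2525 mcg/mL·h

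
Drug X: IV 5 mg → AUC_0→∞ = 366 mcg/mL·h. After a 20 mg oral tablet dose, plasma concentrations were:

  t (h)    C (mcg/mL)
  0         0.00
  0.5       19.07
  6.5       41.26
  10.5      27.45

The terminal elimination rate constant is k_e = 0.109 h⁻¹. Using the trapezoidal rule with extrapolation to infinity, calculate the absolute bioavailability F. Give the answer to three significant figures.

F = 0.393

Trapezoidal AUC_0→10.5 (oral tablet):
  [0→0.5]: (0.00+19.07)/2 × 0.5 = 4.7675
  [0.5→6.5]: (19.07+41.26)/2 × 6 = 180.99
  [6.5→10.5]: (41.26+27.45)/2 × 4 = 137.42
  Sum = 323.1775 mcg/mL·h
Tail: C_last/k_e = 27.45/0.109 = 251.835
AUC_0→∞ (oral tablet) = 323.1775 + 251.835 = 575.0125 mcg/mL·h
F = (AUC_ev/D_ev)/(AUC_iv/D_iv) = (575.0125/20)/(366/5) = 28.750625/73.2 = 0.3928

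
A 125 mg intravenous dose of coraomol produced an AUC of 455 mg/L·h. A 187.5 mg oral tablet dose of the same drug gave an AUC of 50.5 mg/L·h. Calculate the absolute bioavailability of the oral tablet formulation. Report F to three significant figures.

F = 0.0740

F = (AUC_ev / D_ev) / (AUC_iv / D_iv)
  = (50.5/187.5) / (455/125)
  = 0.269333 / 3.64 = 0.0740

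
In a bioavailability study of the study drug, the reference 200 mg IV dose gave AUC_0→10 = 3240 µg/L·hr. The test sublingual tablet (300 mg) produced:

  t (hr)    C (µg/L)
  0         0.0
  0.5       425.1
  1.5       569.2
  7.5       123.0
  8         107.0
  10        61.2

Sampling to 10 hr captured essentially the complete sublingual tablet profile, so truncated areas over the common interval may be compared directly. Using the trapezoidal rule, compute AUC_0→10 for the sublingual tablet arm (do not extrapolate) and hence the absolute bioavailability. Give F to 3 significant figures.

Trapezoidal AUC_0→10 (sublingual tablet):
  [0→0.5]: (0.0+425.1)/2 × 0.5 = 106.275
  [0.5→1.5]: (425.1+569.2)/2 × 1 = 497.15
  [1.5→7.5]: (569.2+123.0)/2 × 6 = 2076.6
  [7.5→8]: (123.0+107.0)/2 × 0.5 = 57.5
  [8→10]: (107.0+61.2)/2 × 2 = 168.2
  Sum = 2905.725 µg/L·hr
F = (AUC_ev/D_ev)/(AUC_iv/D_iv) = (2905.725/300)/(3240/200) = 9.68575/16.2 = 0.5979

F = 0.598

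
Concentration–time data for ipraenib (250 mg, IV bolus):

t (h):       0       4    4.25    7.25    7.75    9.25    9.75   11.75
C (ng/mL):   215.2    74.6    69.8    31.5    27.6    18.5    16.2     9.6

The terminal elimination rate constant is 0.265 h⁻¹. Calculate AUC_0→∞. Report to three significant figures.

AUC = 870 ng/mL·h

Trapezoidal AUC_0→11.75:
  [0→4]: (215.2+74.6)/2 × 4 = 579.6
  [4→4.25]: (74.6+69.8)/2 × 0.25 = 18.05
  [4.25→7.25]: (69.8+31.5)/2 × 3 = 151.95
  [7.25→7.75]: (31.5+27.6)/2 × 0.5 = 14.775
  [7.75→9.25]: (27.6+18.5)/2 × 1.5 = 34.575
  [9.25→9.75]: (18.5+16.2)/2 × 0.5 = 8.675
  [9.75→11.75]: (16.2+9.6)/2 × 2 = 25.8
  Sum = 833.425 ng/mL·h
Extrapolated tail: C_last / k_e = 9.6 / 0.265 = 36.226
AUC_0→∞ = 833.425 + 36.226 = 869.651 ng/mL·h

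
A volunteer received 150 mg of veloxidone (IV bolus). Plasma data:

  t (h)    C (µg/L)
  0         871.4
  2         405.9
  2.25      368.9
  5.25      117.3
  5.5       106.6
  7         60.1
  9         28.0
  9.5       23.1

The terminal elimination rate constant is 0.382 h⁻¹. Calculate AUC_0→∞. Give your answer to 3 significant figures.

Trapezoidal AUC_0→9.5:
  [0→2]: (871.4+405.9)/2 × 2 = 1277.3
  [2→2.25]: (405.9+368.9)/2 × 0.25 = 96.85
  [2.25→5.25]: (368.9+117.3)/2 × 3 = 729.3
  [5.25→5.5]: (117.3+106.6)/2 × 0.25 = 27.9875
  [5.5→7]: (106.6+60.1)/2 × 1.5 = 125.025
  [7→9]: (60.1+28.0)/2 × 2 = 88.1
  [9→9.5]: (28.0+23.1)/2 × 0.5 = 12.775
  Sum = 2357.3375 µg/L·h
Extrapolated tail: C_last / k_e = 23.1 / 0.382 = 60.471
AUC_0→∞ = 2357.3375 + 60.471 = 2417.8085 µg/L·h

AUC = 2420 µg/L·h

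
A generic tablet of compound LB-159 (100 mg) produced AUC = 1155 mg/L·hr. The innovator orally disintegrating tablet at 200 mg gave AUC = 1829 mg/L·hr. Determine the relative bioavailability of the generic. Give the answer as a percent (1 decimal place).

F_rel = 126.3%

F_rel = (AUC_test/D_test) / (AUC_ref/D_ref)
      = (1155/100) / (1829/200)
      = 11.55 / 9.145 = 1.2630 = 126.30%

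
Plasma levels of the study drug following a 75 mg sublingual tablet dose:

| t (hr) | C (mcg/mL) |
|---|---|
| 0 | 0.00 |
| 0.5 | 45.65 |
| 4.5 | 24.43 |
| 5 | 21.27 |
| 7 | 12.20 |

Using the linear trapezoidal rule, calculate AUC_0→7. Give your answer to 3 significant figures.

Trapezoidal AUC_0→7:
  [0→0.5]: (0.00+45.65)/2 × 0.5 = 11.4125
  [0.5→4.5]: (45.65+24.43)/2 × 4 = 140.16
  [4.5→5]: (24.43+21.27)/2 × 0.5 = 11.425
  [5→7]: (21.27+12.20)/2 × 2 = 33.47
  Sum = 196.4675 mcg/mL·hr

AUC = 196 mcg/mL·hr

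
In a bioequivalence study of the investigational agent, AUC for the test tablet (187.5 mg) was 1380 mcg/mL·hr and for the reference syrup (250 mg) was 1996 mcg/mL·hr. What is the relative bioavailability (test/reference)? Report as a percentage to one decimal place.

F_rel = 92.2%

F_rel = (AUC_test/D_test) / (AUC_ref/D_ref)
      = (1380/187.5) / (1996/250)
      = 7.36 / 7.984 = 0.9218 = 92.18%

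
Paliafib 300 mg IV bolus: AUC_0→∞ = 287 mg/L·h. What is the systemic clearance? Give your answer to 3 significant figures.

CL = Dose_iv / AUC_0→∞
   = 300 / 287 = 1.0453 L/h

CL = 1.05 L/h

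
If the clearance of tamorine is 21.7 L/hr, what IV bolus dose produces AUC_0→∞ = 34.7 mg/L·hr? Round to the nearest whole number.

Dose = 753 mg

Dose_iv = CL × AUC_0→∞
     = 21.7 × 34.7 = 752.99 mg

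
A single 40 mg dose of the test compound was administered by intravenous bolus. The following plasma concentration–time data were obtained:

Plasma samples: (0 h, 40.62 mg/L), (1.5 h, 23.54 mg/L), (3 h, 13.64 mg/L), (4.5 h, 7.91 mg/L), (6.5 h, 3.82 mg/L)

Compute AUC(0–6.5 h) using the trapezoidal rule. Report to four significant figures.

Trapezoidal AUC_0→6.5:
  [0→1.5]: (40.62+23.54)/2 × 1.5 = 48.12
  [1.5→3]: (23.54+13.64)/2 × 1.5 = 27.885
  [3→4.5]: (13.64+7.91)/2 × 1.5 = 16.1625
  [4.5→6.5]: (7.91+3.82)/2 × 2 = 11.73
  Sum = 103.8975 mg/L·h

AUC = 103.9 mg/L·h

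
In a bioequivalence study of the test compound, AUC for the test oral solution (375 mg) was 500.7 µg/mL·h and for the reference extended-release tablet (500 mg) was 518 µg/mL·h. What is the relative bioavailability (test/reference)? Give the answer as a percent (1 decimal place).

F_rel = 128.9%

F_rel = (AUC_test/D_test) / (AUC_ref/D_ref)
      = (500.7/375) / (518/500)
      = 1.3352 / 1.036 = 1.2888 = 128.88%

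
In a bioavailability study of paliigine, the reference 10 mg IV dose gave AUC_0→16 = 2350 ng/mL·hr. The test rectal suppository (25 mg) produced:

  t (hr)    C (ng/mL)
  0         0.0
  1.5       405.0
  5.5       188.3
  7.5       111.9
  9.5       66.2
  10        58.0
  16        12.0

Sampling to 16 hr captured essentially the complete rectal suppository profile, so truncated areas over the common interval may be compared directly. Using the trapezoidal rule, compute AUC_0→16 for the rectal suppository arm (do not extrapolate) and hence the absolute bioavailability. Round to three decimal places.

F = 0.376

Trapezoidal AUC_0→16 (rectal suppository):
  [0→1.5]: (0.0+405.0)/2 × 1.5 = 303.75
  [1.5→5.5]: (405.0+188.3)/2 × 4 = 1186.6
  [5.5→7.5]: (188.3+111.9)/2 × 2 = 300.2
  [7.5→9.5]: (111.9+66.2)/2 × 2 = 178.1
  [9.5→10]: (66.2+58.0)/2 × 0.5 = 31.05
  [10→16]: (58.0+12.0)/2 × 6 = 210.0
  Sum = 2209.7 ng/mL·hr
F = (AUC_ev/D_ev)/(AUC_iv/D_iv) = (2209.7/25)/(2350/10) = 88.388/235 = 0.3761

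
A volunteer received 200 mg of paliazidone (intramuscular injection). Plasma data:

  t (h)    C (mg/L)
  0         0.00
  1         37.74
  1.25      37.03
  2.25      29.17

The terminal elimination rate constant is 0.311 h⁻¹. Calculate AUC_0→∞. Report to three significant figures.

AUC = 155 mg/L·h

Trapezoidal AUC_0→2.25:
  [0→1]: (0.00+37.74)/2 × 1 = 18.87
  [1→1.25]: (37.74+37.03)/2 × 0.25 = 9.34625
  [1.25→2.25]: (37.03+29.17)/2 × 1 = 33.1
  Sum = 61.31625 mg/L·h
Extrapolated tail: C_last / k_e = 29.17 / 0.311 = 93.794
AUC_0→∞ = 61.31625 + 93.794 = 155.11025 mg/L·h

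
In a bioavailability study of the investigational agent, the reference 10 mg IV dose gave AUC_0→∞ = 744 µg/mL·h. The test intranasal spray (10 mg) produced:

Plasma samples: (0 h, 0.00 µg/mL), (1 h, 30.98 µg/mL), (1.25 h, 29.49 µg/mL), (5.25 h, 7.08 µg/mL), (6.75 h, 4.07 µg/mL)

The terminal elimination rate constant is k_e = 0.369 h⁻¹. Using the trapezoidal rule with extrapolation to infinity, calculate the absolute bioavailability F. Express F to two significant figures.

F = 0.16

Trapezoidal AUC_0→6.75 (intranasal spray):
  [0→1]: (0.00+30.98)/2 × 1 = 15.49
  [1→1.25]: (30.98+29.49)/2 × 0.25 = 7.55875
  [1.25→5.25]: (29.49+7.08)/2 × 4 = 73.14
  [5.25→6.75]: (7.08+4.07)/2 × 1.5 = 8.3625
  Sum = 104.55125 µg/mL·h
Tail: C_last/k_e = 4.07/0.369 = 11.030
AUC_0→∞ (intranasal spray) = 104.55125 + 11.030 = 115.58125 µg/mL·h
F = (AUC_ev/D_ev)/(AUC_iv/D_iv) = (115.58125/10)/(744/10) = 11.558125/74.4 = 0.1554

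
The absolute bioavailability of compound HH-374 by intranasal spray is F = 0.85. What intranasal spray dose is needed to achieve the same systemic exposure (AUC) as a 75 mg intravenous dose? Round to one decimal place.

D_intranasal = 88.2 mg

For equal systemic exposure: F × D_ev = D_iv
D_ev = D_iv / F = 75 / 0.85 = 88.2353 mg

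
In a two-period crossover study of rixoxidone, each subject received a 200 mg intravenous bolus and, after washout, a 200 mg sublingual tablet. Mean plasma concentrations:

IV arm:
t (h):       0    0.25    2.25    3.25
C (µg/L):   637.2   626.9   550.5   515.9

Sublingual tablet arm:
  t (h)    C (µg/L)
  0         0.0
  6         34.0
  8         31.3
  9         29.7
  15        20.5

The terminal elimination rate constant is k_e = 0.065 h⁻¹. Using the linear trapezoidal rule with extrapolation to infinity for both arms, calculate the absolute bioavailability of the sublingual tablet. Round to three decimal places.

F = 0.068

Trapezoidal AUC_0→3.25 (IV):
  [0→0.25]: (637.2+626.9)/2 × 0.25 = 158.0125
  [0.25→2.25]: (626.9+550.5)/2 × 2 = 1177.4
  [2.25→3.25]: (550.5+515.9)/2 × 1 = 533.2
  Sum = 1868.6125 µg/L·h
IV tail: 515.9/0.065 = 7936.923; AUC_iv,0→∞ = 1868.6125 + 7936.923 = 9805.5355 µg/L·h
Trapezoidal AUC_0→15 (sublingual tablet):
  [0→6]: (0.0+34.0)/2 × 6 = 102.0
  [6→8]: (34.0+31.3)/2 × 2 = 65.3
  [8→9]: (31.3+29.7)/2 × 1 = 30.5
  [9→15]: (29.7+20.5)/2 × 6 = 150.6
  Sum = 348.4 µg/L·h
sublingual tablet tail: 20.5/0.065 = 315.385; AUC_ev,0→∞ = 348.4 + 315.385 = 663.785 µg/L·h
F = (AUC_ev/D_ev)/(AUC_iv/D_iv) = (663.785/200)/(9805.5355/200) = 3.318925/49.0277 = 0.0677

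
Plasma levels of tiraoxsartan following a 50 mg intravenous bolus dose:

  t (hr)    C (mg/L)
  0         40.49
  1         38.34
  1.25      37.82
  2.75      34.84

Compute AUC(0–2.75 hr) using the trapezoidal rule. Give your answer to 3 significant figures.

AUC = 103 mg/L·hr

Trapezoidal AUC_0→2.75:
  [0→1]: (40.49+38.34)/2 × 1 = 39.415
  [1→1.25]: (38.34+37.82)/2 × 0.25 = 9.52
  [1.25→2.75]: (37.82+34.84)/2 × 1.5 = 54.495
  Sum = 103.43 mg/L·hr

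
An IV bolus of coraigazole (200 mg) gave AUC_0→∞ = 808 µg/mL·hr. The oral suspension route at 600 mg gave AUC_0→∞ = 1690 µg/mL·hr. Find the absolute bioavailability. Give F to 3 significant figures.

F = 0.697

F = (AUC_ev / D_ev) / (AUC_iv / D_iv)
  = (1690/600) / (808/200)
  = 2.81667 / 4.04 = 0.6972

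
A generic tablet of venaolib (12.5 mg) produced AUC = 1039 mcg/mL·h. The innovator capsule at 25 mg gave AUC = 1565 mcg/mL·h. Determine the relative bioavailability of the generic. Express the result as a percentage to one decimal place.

F_rel = 132.8%

F_rel = (AUC_test/D_test) / (AUC_ref/D_ref)
      = (1039/12.5) / (1565/25)
      = 83.12 / 62.6 = 1.3278 = 132.78%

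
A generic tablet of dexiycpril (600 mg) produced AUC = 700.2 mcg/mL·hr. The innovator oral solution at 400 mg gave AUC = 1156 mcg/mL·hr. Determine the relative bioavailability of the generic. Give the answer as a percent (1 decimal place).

F_rel = 40.4%

F_rel = (AUC_test/D_test) / (AUC_ref/D_ref)
      = (700.2/600) / (1156/400)
      = 1.167 / 2.89 = 0.4038 = 40.38%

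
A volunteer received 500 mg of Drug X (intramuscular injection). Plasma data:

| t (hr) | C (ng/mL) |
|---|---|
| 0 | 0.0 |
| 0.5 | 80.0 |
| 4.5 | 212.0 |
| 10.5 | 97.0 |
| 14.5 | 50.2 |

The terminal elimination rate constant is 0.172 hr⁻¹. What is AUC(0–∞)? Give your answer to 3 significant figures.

Trapezoidal AUC_0→14.5:
  [0→0.5]: (0.0+80.0)/2 × 0.5 = 20.0
  [0.5→4.5]: (80.0+212.0)/2 × 4 = 584.0
  [4.5→10.5]: (212.0+97.0)/2 × 6 = 927.0
  [10.5→14.5]: (97.0+50.2)/2 × 4 = 294.4
  Sum = 1825.4 ng/mL·hr
Extrapolated tail: C_last / k_e = 50.2 / 0.172 = 291.860
AUC_0→∞ = 1825.4 + 291.860 = 2117.26 ng/mL·hr

AUC = 2120 ng/mL·hr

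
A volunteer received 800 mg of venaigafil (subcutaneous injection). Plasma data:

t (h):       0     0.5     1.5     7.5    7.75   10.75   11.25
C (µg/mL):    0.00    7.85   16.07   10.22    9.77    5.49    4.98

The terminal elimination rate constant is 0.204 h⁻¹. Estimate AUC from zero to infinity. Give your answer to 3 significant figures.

Trapezoidal AUC_0→11.25:
  [0→0.5]: (0.00+7.85)/2 × 0.5 = 1.9625
  [0.5→1.5]: (7.85+16.07)/2 × 1 = 11.96
  [1.5→7.5]: (16.07+10.22)/2 × 6 = 78.87
  [7.5→7.75]: (10.22+9.77)/2 × 0.25 = 2.49875
  [7.75→10.75]: (9.77+5.49)/2 × 3 = 22.89
  [10.75→11.25]: (5.49+4.98)/2 × 0.5 = 2.6175
  Sum = 120.79875 µg/mL·h
Extrapolated tail: C_last / k_e = 4.98 / 0.204 = 24.412
AUC_0→∞ = 120.79875 + 24.412 = 145.21075 µg/mL·h

AUC = 145 µg/mL·h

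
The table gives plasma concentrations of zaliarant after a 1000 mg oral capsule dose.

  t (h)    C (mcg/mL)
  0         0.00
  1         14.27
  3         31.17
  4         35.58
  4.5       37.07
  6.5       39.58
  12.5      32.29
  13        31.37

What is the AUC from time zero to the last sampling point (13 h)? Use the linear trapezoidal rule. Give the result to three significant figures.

Trapezoidal AUC_0→13:
  [0→1]: (0.00+14.27)/2 × 1 = 7.135
  [1→3]: (14.27+31.17)/2 × 2 = 45.44
  [3→4]: (31.17+35.58)/2 × 1 = 33.375
  [4→4.5]: (35.58+37.07)/2 × 0.5 = 18.1625
  [4.5→6.5]: (37.07+39.58)/2 × 2 = 76.65
  [6.5→12.5]: (39.58+32.29)/2 × 6 = 215.61
  [12.5→13]: (32.29+31.37)/2 × 0.5 = 15.915
  Sum = 412.2875 mcg/mL·h

AUC = 412 mcg/mL·h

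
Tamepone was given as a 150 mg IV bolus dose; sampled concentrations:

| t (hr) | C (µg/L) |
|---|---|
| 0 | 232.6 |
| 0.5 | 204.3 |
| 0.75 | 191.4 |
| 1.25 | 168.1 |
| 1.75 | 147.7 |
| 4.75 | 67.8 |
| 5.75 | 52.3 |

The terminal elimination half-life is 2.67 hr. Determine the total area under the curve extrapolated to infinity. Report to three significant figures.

Trapezoidal AUC_0→5.75:
  [0→0.5]: (232.6+204.3)/2 × 0.5 = 109.225
  [0.5→0.75]: (204.3+191.4)/2 × 0.25 = 49.4625
  [0.75→1.25]: (191.4+168.1)/2 × 0.5 = 89.875
  [1.25→1.75]: (168.1+147.7)/2 × 0.5 = 78.95
  [1.75→4.75]: (147.7+67.8)/2 × 3 = 323.25
  [4.75→5.75]: (67.8+52.3)/2 × 1 = 60.05
  Sum = 710.8125 µg/L·hr
k_e = ln2 / t½ = 0.693147 / 2.67 = 0.2596 hr^-1
Extrapolated tail: C_last / k_e = 52.3 / 0.2596 = 201.464
AUC_0→∞ = 710.8125 + 201.464 = 912.2765 µg/L·hr

AUC = 912 µg/L·hr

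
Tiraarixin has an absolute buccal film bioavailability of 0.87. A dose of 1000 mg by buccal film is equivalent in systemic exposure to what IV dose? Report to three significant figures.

Systemic exposure from an extravascular dose = F × D_ev, so the equivalent IV dose is F × D_ev.
D_iv = F × D_ev = 0.87 × 1000 = 870 mg

D_iv = 870 mg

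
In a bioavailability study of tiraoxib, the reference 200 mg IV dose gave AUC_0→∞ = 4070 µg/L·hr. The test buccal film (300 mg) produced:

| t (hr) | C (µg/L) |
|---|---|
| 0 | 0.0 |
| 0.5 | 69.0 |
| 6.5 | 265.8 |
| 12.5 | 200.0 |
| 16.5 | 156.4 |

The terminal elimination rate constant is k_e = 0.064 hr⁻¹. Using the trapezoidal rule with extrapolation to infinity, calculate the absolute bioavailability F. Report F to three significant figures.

Trapezoidal AUC_0→16.5 (buccal film):
  [0→0.5]: (0.0+69.0)/2 × 0.5 = 17.25
  [0.5→6.5]: (69.0+265.8)/2 × 6 = 1004.4
  [6.5→12.5]: (265.8+200.0)/2 × 6 = 1397.4
  [12.5→16.5]: (200.0+156.4)/2 × 4 = 712.8
  Sum = 3131.85 µg/L·hr
Tail: C_last/k_e = 156.4/0.064 = 2443.750
AUC_0→∞ (buccal film) = 3131.85 + 2443.750 = 5575.6 µg/L·hr
F = (AUC_ev/D_ev)/(AUC_iv/D_iv) = (5575.6/300)/(4070/200) = 18.5853/20.35 = 0.9133

F = 0.913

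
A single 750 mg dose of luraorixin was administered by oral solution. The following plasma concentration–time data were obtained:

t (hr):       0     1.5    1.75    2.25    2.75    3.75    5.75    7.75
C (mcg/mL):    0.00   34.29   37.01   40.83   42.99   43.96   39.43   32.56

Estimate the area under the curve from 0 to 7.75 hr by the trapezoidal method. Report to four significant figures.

Trapezoidal AUC_0→7.75:
  [0→1.5]: (0.00+34.29)/2 × 1.5 = 25.7175
  [1.5→1.75]: (34.29+37.01)/2 × 0.25 = 8.9125
  [1.75→2.25]: (37.01+40.83)/2 × 0.5 = 19.46
  [2.25→2.75]: (40.83+42.99)/2 × 0.5 = 20.955
  [2.75→3.75]: (42.99+43.96)/2 × 1 = 43.475
  [3.75→5.75]: (43.96+39.43)/2 × 2 = 83.39
  [5.75→7.75]: (39.43+32.56)/2 × 2 = 71.99
  Sum = 273.9 mcg/mL·hr

AUC = 273.9 mcg/mL·hr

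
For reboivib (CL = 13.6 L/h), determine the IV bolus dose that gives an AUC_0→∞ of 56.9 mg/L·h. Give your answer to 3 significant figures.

Dose = 774 mg

Dose_iv = CL × AUC_0→∞
     = 13.6 × 56.9 = 773.84 mg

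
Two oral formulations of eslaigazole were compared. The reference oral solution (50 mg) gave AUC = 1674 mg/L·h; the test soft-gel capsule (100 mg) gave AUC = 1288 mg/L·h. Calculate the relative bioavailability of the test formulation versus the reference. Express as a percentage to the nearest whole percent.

F_rel = 38%

F_rel = (AUC_test/D_test) / (AUC_ref/D_ref)
      = (1288/100) / (1674/50)
      = 12.88 / 33.48 = 0.3847 = 38.47%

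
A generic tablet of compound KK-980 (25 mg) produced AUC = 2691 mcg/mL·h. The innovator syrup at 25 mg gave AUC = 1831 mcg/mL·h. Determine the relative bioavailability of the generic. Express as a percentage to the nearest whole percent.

F_rel = (AUC_test/D_test) / (AUC_ref/D_ref)
      = (2691/25) / (1831/25)
      = 107.64 / 73.24 = 1.4697 = 146.97%

F_rel = 147%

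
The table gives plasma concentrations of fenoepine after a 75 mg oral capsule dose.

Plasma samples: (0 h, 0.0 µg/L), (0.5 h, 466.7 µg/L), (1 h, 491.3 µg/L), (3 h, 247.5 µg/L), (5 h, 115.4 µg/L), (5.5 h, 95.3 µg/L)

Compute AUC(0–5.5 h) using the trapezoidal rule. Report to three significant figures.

AUC = 1510 µg/L·h

Trapezoidal AUC_0→5.5:
  [0→0.5]: (0.0+466.7)/2 × 0.5 = 116.675
  [0.5→1]: (466.7+491.3)/2 × 0.5 = 239.5
  [1→3]: (491.3+247.5)/2 × 2 = 738.8
  [3→5]: (247.5+115.4)/2 × 2 = 362.9
  [5→5.5]: (115.4+95.3)/2 × 0.5 = 52.675
  Sum = 1510.55 µg/L·h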